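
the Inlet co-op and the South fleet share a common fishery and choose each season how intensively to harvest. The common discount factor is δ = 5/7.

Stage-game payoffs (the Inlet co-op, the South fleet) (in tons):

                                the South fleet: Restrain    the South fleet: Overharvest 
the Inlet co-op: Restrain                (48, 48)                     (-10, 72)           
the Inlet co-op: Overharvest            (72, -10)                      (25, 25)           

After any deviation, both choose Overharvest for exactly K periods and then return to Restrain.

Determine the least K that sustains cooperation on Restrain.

No profitable deviation requires (48−25)(δ+…+δ^K) ≥ 72−48, i.e. δ+…+δ^K ≥ 24/23 ≈ 1.0435.
With δ = 5/7, the partial sums are K=1: 0.7143, K=2: 1.2245.
K = 2 is the first length at which the sum reaches 1.0435.

2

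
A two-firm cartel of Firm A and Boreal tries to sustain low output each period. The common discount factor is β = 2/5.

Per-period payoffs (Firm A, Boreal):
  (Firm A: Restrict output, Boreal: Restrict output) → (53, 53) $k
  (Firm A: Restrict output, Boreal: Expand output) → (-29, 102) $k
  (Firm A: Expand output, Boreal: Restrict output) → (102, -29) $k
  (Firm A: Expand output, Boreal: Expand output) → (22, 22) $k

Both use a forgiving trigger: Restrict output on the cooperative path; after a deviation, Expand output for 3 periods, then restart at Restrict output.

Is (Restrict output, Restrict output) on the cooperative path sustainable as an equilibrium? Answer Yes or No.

No

IC: β+…+β^3 ≥ (102−53)/(53−22) = 49/31.
At β = 2/5: partial sum = 0.6240 < 1.5806. Cooperation not sustainable.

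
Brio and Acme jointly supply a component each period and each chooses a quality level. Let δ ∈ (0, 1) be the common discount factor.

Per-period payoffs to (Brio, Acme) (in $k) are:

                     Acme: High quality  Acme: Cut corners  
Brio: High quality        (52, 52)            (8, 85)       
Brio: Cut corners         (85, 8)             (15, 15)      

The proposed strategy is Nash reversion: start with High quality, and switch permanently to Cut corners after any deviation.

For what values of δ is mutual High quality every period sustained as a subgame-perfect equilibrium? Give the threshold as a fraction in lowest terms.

One-period gain from deviating is 85 − 52 = 33. The loss is 52 − 15 = 37 in every subsequent period, with present value 37·δ/(1−δ).
Deviation is unprofitable when 37·δ/(1−δ) ≥ 33, i.e. δ/(1−δ) ≥ 33/37.
Equivalently δ ≥ 33/(33+37) = 33/70.

33/70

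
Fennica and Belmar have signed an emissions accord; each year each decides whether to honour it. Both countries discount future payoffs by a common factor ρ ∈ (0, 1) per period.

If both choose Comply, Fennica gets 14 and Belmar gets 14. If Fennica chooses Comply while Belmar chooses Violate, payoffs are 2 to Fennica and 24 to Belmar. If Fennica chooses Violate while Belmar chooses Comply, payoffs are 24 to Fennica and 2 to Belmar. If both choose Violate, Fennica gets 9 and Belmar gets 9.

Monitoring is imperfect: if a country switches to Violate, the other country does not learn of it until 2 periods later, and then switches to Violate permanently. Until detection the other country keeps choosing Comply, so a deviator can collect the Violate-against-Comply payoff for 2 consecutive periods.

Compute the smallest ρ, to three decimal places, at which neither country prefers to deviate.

0.816

Deviating for the 2 undetected periods gains 24−14 = 10 per period over cooperation, then loses 14−9 = 5 per period forever once punishment starts.
Gain: 10(1 + ρ + … + ρ^1); loss: 5·ρ^2/(1−ρ).
No profitable deviation ⇔ 10(1−ρ^2) ≤ 5·ρ^2, i.e. ρ^2 ≥ 10/(10+5) = 2/3.
Hence ρ ≥ (2/3)^(1/2) ≈ 0.816.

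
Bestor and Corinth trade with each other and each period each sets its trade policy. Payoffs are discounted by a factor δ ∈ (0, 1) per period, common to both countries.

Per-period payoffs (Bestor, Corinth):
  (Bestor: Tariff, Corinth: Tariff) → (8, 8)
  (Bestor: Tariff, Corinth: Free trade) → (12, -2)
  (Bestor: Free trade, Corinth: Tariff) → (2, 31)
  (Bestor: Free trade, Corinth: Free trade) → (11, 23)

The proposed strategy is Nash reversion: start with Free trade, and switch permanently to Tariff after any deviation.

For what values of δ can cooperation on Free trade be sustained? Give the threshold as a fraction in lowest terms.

8/23

Bestor's threshold: (12−11)/(12−8) = 1/4.
Corinth's threshold: (31−23)/(31−8) = 8/23.
1/4 < 8/23, so Corinth binds and δ* = 8/23.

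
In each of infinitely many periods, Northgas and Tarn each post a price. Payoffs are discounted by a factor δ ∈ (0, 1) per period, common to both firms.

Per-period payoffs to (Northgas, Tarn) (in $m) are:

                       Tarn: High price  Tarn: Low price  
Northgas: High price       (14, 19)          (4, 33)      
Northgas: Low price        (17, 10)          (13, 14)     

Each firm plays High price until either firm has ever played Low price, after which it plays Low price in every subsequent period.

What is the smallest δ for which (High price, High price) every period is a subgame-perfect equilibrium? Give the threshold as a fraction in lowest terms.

3/4

For Northgas: deviation gain 17−14 = 3, per-period punishment loss 14−13 = 1. IC gives δ ≥ 3/4.
For Tarn: gain 14, loss 5 per period, so δ ≥ 14/19.
The tighter constraint is Northgas's, so cooperation needs δ ≥ 3/4.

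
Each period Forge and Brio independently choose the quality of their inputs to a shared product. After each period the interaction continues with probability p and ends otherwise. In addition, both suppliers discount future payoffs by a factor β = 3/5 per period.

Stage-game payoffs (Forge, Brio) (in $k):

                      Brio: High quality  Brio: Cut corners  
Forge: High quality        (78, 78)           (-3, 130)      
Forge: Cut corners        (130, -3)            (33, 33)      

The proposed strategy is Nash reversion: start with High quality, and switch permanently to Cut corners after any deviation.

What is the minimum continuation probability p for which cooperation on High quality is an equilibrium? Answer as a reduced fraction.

260/291

With continuation probability p and discount β, the effective per-period discount factor is βp.
Grim-trigger IC: βp ≥ (130−78)/(130−33) = 52/97.
So p ≥ (52/97)/(3/5) = 260/291.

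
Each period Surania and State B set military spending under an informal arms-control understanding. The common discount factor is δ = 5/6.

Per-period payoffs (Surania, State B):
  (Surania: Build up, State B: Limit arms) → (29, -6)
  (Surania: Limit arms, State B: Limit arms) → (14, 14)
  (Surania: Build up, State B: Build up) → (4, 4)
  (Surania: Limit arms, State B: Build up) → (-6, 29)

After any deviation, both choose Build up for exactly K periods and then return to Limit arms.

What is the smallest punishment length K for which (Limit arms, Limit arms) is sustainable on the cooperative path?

No profitable deviation requires (14−4)(δ+…+δ^K) ≥ 29−14, i.e. δ+…+δ^K ≥ 3/2 ≈ 1.5000.
With δ = 5/6, the partial sums are K=1: 0.8333, K=2: 1.5278.
K = 2 is the first length at which the sum reaches 1.5000.

2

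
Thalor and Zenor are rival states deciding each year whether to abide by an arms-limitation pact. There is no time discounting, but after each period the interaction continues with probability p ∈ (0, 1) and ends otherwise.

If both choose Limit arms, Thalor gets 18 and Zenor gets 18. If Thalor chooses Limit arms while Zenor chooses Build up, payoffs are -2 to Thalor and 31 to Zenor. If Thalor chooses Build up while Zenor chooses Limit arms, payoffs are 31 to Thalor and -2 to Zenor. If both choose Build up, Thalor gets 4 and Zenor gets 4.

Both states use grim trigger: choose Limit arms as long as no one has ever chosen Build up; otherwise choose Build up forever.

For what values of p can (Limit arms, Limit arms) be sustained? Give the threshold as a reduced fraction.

13/27

With no time discounting, the continuation probability p plays the role of the discount factor.
Grim-trigger IC: 18/(1−p) ≥ 31 + 4p/(1−p) ⇒ p ≥ (31−18)/(31−4) = 13/27.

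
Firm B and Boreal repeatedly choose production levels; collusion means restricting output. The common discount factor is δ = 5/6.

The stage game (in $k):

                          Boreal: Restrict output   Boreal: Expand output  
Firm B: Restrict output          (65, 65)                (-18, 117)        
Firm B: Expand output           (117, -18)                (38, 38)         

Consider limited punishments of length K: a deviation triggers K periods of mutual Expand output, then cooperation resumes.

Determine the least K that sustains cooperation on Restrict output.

3

IC: δ(1−δ^K)/(1−δ) ≥ (117−65)/(65−38) = 52/27.
With δ = 5/6: need 1 − δ^K ≥ 52/27·(1−5/6)/(5/6), i.e. δ^K ≤ 0.6148.
Since (5/6)^2 = 0.6944 and (5/6)^3 = 0.5787, the smallest such K is 3.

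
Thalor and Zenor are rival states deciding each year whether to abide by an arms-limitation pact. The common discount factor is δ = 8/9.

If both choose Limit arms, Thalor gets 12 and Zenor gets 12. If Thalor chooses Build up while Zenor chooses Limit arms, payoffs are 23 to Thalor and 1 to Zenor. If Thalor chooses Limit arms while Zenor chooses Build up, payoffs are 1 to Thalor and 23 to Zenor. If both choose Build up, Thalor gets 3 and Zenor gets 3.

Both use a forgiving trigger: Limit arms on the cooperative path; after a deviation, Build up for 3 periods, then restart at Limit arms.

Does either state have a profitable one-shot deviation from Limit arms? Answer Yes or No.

No

A one-shot deviation gives 23 now, then 3 for 3 periods, then back to 12.
Gain from deviating: (23−12) today; loss: (12−3) in each of the next 3 periods.
No-deviation condition: (12−3)(δ+…+δ^3) ≥ 23−12, i.e. δ+…+δ^3 ≥ 11/9.
At δ = 8/9: δ+…+δ^3 = 2.3813 ≥ 1.2222.
So cooperation is sustainable.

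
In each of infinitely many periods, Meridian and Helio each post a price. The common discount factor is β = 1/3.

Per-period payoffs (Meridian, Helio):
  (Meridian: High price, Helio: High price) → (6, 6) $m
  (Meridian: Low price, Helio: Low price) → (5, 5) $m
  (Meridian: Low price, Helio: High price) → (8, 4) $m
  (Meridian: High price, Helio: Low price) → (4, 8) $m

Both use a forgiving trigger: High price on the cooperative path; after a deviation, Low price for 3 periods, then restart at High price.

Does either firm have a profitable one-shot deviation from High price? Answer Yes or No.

A one-shot deviation gives 8 now, then 5 for 3 periods, then back to 6.
Gain from deviating: (8−6) today; loss: (6−5) in each of the next 3 periods.
No-deviation condition: (6−5)(β+…+β^3) ≥ 8−6, i.e. β+…+β^3 ≥ 2.
At β = 1/3: β+…+β^3 = 0.4815 < 2.0000.
So cooperation is not sustainable.

Yes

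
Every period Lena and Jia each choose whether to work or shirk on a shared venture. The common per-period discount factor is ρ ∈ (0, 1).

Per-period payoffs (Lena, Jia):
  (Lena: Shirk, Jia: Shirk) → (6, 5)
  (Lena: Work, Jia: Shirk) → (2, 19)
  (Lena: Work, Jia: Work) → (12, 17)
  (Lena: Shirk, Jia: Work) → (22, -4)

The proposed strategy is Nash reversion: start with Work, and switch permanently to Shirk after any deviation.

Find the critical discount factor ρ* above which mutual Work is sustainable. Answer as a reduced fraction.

5/8

For Lena: deviation gain 22−12 = 10, per-period punishment loss 12−6 = 6. IC gives ρ ≥ 10/16 = 5/8.
For Jia: gain 2, loss 12 per period, so ρ ≥ 2/14 = 1/7.
The tighter constraint is Lena's, so cooperation needs ρ ≥ 5/8.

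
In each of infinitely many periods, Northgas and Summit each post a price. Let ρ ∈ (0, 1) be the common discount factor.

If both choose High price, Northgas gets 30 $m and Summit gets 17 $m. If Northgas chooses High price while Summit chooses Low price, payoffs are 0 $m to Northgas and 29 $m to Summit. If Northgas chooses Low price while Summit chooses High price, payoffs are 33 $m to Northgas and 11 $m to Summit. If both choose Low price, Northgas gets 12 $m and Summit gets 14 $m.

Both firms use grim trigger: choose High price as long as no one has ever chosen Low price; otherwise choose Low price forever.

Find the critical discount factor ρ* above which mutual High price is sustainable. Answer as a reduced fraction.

For Northgas: deviation gain 33−30 = 3, per-period punishment loss 30−12 = 18. IC gives ρ ≥ 3/21 = 1/7.
For Summit: gain 12, loss 3 per period, so ρ ≥ 12/15 = 4/5.
The tighter constraint is Summit's, so cooperation needs ρ ≥ 4/5.

4/5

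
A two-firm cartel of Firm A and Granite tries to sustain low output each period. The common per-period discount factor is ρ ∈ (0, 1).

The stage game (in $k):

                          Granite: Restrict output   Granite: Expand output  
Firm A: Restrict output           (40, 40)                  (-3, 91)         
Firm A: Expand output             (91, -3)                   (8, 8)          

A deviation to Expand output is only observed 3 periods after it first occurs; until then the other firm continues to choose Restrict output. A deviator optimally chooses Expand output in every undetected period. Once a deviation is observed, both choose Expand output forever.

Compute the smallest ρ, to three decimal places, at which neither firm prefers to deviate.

0.850

Deviating for the 3 undetected periods gains 91−40 = 51 per period over cooperation, then loses 40−8 = 32 per period forever once punishment starts.
Gain: 51(1 + ρ + … + ρ^2); loss: 32·ρ^3/(1−ρ).
No profitable deviation ⇔ 51(1−ρ^3) ≤ 32·ρ^3, i.e. ρ^3 ≥ 51/(51+32) = 51/83.
Hence ρ ≥ (51/83)^(1/3) ≈ 0.850.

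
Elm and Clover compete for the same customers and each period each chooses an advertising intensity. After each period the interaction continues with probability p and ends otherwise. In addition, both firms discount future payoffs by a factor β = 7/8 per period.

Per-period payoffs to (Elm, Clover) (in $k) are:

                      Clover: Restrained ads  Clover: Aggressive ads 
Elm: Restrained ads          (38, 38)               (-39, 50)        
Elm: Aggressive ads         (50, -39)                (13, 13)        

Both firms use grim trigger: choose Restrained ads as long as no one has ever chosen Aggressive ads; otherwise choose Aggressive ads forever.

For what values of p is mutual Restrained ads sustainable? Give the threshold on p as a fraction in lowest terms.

96/259

Expected continuation weight on next period's payoff is β·p = 7/8·p, which plays the role of the discount factor.
Cooperation requires 7/8·p ≥ (50−38)/(50−13) = 12/37, hence p ≥ 96/259.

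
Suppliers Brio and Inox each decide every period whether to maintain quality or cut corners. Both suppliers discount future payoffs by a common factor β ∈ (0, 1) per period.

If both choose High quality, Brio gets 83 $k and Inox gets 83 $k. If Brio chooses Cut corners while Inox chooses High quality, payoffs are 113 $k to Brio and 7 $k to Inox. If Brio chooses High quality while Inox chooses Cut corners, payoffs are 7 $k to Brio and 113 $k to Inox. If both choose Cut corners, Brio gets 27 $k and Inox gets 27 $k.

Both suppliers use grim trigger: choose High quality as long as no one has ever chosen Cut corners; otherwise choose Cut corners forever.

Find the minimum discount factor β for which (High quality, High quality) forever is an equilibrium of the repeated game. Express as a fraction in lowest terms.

Under grim trigger the critical discount factor is (T−C)/(T−P) with T = 113, C = 83, P = 27.
β* = (113−83)/(113−27) = 30/86 = 15/43.

15/43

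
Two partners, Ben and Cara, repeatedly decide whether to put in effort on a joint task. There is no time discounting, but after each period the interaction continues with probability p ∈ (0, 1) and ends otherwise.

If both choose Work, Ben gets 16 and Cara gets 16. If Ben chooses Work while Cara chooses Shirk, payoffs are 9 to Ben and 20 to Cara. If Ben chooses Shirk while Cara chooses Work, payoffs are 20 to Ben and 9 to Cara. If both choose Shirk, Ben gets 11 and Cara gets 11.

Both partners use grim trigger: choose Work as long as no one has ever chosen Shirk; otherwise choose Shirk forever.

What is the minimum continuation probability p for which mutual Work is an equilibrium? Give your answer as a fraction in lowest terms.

Expected cooperation value is 16 + p·16 + p²·16 + … = 16/(1−p); deviation gives 20 + p·11/(1−p).
16 ≥ 20(1−p) + 11p ⇒ 9p ≥ 4 ⇒ p ≥ 4/9.

4/9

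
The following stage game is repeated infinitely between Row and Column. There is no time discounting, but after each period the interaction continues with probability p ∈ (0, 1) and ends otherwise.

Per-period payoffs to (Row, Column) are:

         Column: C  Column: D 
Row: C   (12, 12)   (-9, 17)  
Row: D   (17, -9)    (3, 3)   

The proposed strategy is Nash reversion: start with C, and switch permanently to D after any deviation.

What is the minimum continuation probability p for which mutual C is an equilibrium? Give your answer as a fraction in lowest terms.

With no time discounting, the continuation probability p plays the role of the discount factor.
Grim-trigger IC: 12/(1−p) ≥ 17 + 3p/(1−p) ⇒ p ≥ (17−12)/(17−3) = 5/14.

5/14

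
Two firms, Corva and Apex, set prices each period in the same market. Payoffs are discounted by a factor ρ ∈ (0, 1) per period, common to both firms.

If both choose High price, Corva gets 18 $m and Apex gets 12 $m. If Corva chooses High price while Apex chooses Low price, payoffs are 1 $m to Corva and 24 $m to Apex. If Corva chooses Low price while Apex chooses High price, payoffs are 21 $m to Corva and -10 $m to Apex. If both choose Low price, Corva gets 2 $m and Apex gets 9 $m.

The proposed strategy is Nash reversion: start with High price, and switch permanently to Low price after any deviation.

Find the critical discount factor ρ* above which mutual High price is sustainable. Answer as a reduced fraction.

Corva's threshold: (21−18)/(21−2) = 3/19.
Apex's threshold: (24−12)/(24−9) = 4/5.
3/19 < 4/5, so Apex binds and ρ* = 4/5.

4/5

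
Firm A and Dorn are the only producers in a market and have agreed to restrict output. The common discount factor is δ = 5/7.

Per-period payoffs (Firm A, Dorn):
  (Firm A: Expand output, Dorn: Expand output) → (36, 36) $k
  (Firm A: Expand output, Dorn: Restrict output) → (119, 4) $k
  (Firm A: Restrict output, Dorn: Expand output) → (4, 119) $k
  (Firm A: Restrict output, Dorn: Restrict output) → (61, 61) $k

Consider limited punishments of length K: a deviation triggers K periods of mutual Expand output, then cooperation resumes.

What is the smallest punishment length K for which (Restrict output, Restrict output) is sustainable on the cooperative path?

IC: δ(1−δ^K)/(1−δ) ≥ (119−61)/(61−36) = 58/25.
With δ = 5/7: need 1 − δ^K ≥ 58/25·(1−5/7)/(5/7), i.e. δ^K ≤ 0.0720.
Since (5/7)^7 = 0.0949 and (5/7)^8 = 0.0678, the smallest such K is 8.

8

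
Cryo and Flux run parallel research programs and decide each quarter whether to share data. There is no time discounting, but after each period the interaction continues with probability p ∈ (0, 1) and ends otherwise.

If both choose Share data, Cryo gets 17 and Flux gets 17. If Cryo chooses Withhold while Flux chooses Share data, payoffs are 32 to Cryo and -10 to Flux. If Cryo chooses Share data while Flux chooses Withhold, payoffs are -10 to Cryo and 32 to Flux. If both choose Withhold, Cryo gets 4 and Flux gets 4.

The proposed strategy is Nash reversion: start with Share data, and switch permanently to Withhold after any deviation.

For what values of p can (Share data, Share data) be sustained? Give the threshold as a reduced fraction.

15/28

With no time discounting, the continuation probability p plays the role of the discount factor.
Grim-trigger IC: 17/(1−p) ≥ 32 + 4p/(1−p) ⇒ p ≥ (32−17)/(32−4) = 15/28.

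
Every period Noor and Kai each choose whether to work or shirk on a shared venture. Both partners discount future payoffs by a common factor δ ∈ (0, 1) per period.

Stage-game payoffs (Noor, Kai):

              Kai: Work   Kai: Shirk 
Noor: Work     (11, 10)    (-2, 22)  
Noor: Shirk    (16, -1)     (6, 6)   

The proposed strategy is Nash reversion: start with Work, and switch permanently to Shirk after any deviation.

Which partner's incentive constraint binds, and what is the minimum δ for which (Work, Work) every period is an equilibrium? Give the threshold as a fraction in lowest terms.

Noor's threshold: (16−11)/(16−6) = 1/2.
Kai's threshold: (22−10)/(22−6) = 3/4.
1/2 < 3/4, so Kai binds and δ* = 3/4.

Kai; δ ≥ 3/4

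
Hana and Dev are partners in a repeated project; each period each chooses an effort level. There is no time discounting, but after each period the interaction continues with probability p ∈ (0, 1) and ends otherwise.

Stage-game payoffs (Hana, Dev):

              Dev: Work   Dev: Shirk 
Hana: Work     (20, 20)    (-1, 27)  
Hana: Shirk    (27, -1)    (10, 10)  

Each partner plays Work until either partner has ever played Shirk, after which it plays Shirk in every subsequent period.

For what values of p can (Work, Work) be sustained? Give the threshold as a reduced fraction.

7/17

Expected cooperation value is 20 + p·20 + p²·20 + … = 20/(1−p); deviation gives 27 + p·10/(1−p).
20 ≥ 27(1−p) + 10p ⇒ 17p ≥ 7 ⇒ p ≥ 7/17.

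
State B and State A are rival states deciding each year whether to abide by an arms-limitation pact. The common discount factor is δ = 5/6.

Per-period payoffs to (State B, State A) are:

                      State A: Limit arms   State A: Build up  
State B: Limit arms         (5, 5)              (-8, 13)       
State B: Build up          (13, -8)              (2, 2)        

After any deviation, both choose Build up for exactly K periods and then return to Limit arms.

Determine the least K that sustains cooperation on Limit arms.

IC: δ(1−δ^K)/(1−δ) ≥ (13−5)/(5−2) = 8/3.
With δ = 5/6: need 1 − δ^K ≥ 8/3·(1−5/6)/(5/6), i.e. δ^K ≤ 0.4667.
Since (5/6)^4 = 0.4823 and (5/6)^5 = 0.4019, the smallest such K is 5.

5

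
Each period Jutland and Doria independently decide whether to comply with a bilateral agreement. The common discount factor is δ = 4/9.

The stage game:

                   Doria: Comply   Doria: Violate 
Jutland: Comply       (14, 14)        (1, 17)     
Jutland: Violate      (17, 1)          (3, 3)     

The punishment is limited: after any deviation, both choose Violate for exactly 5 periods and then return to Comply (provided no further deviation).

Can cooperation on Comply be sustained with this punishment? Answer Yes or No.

Yes

A one-shot deviation gives 17 now, then 3 for 5 periods, then back to 14.
Gain from deviating: (17−14) today; loss: (14−3) in each of the next 5 periods.
No-deviation condition: (14−3)(δ+…+δ^5) ≥ 17−14, i.e. δ+…+δ^5 ≥ 3/11.
At δ = 4/9: δ+…+δ^5 = 0.7861 ≥ 0.2727.
So cooperation is sustainable.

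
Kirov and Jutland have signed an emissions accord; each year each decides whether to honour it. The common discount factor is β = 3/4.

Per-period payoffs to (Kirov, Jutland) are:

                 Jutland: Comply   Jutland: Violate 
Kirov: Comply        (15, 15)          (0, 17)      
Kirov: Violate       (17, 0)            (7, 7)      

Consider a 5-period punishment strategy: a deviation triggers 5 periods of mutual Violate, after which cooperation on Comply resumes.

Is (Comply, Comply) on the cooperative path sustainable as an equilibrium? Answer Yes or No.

Yes

Comparing payoff streams over the 6 periods until play realigns: cooperate → 15(1+β+…+β^5); deviate → 17 + 7(β+…+β^5).
Cooperation is sustained iff (15−7)(β+…+β^5) ≥ 17−15.
β+…+β^5 = 3/4·(1−(3/4)^5)/(1−3/4) = 2.2881, and (17−15)/(15−7) = 0.2500.
2.2881 ≥ 0.2500, so cooperation is sustainable.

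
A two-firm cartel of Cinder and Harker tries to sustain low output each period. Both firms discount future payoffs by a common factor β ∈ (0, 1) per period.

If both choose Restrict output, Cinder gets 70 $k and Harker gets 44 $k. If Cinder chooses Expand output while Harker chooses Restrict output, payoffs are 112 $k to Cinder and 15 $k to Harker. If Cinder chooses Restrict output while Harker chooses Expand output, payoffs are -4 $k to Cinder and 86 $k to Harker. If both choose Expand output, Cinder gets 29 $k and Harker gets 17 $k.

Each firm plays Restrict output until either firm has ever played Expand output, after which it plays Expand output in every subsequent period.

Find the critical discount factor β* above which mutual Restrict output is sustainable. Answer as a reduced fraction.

Cinder: cooperation gives 70 each period; deviation gives 112 once then 29 forever.
  70/(1−β) ≥ 112 + 29β/(1−β) ⇒ β ≥ 42/83.
Harker: cooperation gives 44 each period; deviation gives 86 once then 17 forever.
  β ≥ 42/69 = 14/23.
Both must hold, so the binding constraint is Harker's: β ≥ 14/23.

14/23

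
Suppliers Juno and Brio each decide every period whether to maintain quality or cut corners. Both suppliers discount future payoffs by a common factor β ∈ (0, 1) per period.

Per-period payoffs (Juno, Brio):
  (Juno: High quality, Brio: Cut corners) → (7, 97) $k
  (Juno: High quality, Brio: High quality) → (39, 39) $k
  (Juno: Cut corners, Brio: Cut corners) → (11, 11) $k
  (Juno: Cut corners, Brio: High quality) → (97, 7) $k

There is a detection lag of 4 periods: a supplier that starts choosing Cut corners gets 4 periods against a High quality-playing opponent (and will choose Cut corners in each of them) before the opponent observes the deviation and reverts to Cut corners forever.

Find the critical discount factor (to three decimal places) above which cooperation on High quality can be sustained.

A deviator earns 97 for 4 periods, then 11 forever; cooperating earns 39 forever. Multiplying the IC by (1−β):
39 ≥ 97(1−β^4) + 11β^4, so 86·β^4 ≥ 58 and β^4 ≥ 29/43.
β ≥ (29/43)^(1/4) ≈ 0.906.

0.906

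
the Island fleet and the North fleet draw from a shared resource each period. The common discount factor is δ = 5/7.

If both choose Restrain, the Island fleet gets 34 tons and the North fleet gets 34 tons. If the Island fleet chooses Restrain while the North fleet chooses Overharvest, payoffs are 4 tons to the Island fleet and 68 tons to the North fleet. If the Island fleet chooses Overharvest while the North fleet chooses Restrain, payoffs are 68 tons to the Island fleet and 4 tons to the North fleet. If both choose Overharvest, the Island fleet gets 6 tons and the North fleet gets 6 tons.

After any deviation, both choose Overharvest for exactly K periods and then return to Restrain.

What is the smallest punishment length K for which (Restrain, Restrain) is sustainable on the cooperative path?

2

Need Σ_{k=1}^{K} δ^k ≥ (68−34)/(34−6) = 1.2143 at δ = 5/7.
At K = 1 the sum is 0.7143 < 1.2143; at K = 2 it is 1.2245 ≥ 1.2143.
So the minimum punishment length is K = 2.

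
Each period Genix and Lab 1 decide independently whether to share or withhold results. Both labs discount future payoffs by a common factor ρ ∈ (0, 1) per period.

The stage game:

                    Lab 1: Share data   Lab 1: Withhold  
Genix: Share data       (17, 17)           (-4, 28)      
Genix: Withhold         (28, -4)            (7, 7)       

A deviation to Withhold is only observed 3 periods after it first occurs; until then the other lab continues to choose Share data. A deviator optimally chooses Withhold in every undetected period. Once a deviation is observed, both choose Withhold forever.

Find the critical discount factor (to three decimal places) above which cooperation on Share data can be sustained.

0.806

A deviator earns 28 for 3 periods, then 7 forever; cooperating earns 17 forever. Multiplying the IC by (1−ρ):
17 ≥ 28(1−ρ^3) + 7ρ^3, so 21·ρ^3 ≥ 11 and ρ^3 ≥ 11/21.
ρ ≥ (11/21)^(1/3) ≈ 0.806.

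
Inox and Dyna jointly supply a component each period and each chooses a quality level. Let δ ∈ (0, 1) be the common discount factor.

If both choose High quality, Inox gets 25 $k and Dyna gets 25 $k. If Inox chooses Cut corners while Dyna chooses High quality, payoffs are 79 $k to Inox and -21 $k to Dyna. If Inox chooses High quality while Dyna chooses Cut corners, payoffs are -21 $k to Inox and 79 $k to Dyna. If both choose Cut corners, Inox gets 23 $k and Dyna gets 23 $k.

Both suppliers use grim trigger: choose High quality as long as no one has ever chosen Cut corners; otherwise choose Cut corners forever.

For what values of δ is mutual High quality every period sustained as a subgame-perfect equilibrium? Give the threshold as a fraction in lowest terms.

27/28

25/(1−δ) ≥ 79 + 23δ/(1−δ)
25 ≥ 79 − 56δ
δ ≥ 54/56 = 27/28.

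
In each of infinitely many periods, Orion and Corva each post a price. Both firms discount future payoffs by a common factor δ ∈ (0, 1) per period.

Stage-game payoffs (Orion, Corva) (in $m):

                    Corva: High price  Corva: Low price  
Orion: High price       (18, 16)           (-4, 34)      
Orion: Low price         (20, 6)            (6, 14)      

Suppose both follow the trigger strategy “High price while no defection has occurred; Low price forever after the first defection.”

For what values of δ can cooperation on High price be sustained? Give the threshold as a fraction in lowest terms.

Orion's threshold: (20−18)/(20−6) = 1/7.
Corva's threshold: (34−16)/(34−14) = 9/10.
1/7 < 9/10, so Corva binds and δ* = 9/10.

9/10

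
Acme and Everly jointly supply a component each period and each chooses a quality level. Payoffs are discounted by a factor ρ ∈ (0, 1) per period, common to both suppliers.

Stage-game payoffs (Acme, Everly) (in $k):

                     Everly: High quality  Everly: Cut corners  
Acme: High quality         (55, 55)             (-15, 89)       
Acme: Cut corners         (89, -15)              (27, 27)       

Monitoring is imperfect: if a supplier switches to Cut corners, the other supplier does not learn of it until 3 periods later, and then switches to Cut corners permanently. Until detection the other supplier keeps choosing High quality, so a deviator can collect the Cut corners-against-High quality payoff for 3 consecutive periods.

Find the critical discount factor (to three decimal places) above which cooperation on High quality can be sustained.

A deviator earns 89 for 3 periods, then 27 forever; cooperating earns 55 forever. Multiplying the IC by (1−ρ):
55 ≥ 89(1−ρ^3) + 27ρ^3, so 62·ρ^3 ≥ 34 and ρ^3 ≥ 17/31.
ρ ≥ (17/31)^(1/3) ≈ 0.819.

0.819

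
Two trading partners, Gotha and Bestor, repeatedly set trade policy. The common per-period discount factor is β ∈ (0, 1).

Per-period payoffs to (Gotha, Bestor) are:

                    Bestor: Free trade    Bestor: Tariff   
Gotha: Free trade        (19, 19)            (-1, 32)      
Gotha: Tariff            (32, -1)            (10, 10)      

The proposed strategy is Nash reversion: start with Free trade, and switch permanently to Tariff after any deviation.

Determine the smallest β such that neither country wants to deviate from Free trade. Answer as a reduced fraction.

13/22

19/(1−β) ≥ 32 + 10β/(1−β)
19 ≥ 32 − 22β
β ≥ 13/22.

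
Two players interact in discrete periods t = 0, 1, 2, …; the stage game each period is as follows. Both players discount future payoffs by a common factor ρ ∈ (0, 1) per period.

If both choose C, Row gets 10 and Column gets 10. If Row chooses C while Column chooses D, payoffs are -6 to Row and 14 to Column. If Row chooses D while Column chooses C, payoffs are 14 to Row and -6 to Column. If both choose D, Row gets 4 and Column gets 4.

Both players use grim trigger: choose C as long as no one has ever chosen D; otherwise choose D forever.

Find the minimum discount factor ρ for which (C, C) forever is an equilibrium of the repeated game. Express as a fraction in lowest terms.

2/5

One-period gain from deviating is 14 − 10 = 4. The loss is 10 − 4 = 6 in every subsequent period, with present value 6·ρ/(1−ρ).
Deviation is unprofitable when 6·ρ/(1−ρ) ≥ 4, i.e. ρ/(1−ρ) ≥ 2/3.
Equivalently ρ ≥ 4/(4+6) = 2/5.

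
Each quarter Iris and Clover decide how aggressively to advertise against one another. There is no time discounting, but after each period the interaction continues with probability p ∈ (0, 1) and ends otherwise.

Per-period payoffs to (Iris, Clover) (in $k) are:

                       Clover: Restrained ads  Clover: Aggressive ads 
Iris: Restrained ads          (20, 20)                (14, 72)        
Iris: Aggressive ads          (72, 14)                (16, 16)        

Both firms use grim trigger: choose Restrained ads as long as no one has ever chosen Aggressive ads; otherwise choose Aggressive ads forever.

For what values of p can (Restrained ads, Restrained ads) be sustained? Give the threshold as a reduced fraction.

13/14

Expected cooperation value is 20 + p·20 + p²·20 + … = 20/(1−p); deviation gives 72 + p·16/(1−p).
20 ≥ 72(1−p) + 16p ⇒ 56p ≥ 52 ⇒ p ≥ 52/56 = 13/14.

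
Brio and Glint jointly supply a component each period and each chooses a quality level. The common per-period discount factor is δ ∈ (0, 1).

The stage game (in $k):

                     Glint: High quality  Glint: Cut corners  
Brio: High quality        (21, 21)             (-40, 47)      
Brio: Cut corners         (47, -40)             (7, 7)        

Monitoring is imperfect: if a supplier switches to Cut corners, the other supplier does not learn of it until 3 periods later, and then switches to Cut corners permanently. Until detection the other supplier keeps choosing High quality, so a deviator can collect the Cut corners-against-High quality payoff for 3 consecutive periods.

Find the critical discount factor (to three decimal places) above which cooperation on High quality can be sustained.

0.866

Deviating for the 3 undetected periods gains 47−21 = 26 per period over cooperation, then loses 21−7 = 14 per period forever once punishment starts.
Gain: 26(1 + δ + … + δ^2); loss: 14·δ^3/(1−δ).
No profitable deviation ⇔ 26(1−δ^3) ≤ 14·δ^3, i.e. δ^3 ≥ 26/(26+14) = 13/20.
Hence δ ≥ (13/20)^(1/3) ≈ 0.866.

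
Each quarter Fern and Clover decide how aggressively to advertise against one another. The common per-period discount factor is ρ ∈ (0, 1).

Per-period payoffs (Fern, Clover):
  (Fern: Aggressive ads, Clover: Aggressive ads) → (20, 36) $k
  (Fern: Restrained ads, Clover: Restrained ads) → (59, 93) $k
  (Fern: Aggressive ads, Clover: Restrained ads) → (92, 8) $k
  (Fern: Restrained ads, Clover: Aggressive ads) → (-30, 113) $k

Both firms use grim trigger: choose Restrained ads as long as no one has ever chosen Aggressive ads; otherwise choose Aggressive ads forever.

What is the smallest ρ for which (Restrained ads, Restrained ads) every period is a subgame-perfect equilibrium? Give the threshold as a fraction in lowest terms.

Fern: cooperation gives 59 each period; deviation gives 92 once then 20 forever.
  59/(1−ρ) ≥ 92 + 20ρ/(1−ρ) ⇒ ρ ≥ 33/72 = 11/24.
Clover: cooperation gives 93 each period; deviation gives 113 once then 36 forever.
  ρ ≥ 20/77.
Both must hold, so the binding constraint is Fern's: ρ ≥ 11/24.

11/24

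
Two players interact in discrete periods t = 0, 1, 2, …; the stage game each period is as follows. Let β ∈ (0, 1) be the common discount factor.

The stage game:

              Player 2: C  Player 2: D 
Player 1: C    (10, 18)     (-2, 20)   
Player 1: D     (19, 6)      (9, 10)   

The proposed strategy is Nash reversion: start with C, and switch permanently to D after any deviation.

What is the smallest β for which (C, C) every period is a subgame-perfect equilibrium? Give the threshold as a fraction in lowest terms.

9/10

For Player 1: deviation gain 19−10 = 9, per-period punishment loss 10−9 = 1. IC gives β ≥ 9/10.
For Player 2: gain 2, loss 8 per period, so β ≥ 2/10 = 1/5.
The tighter constraint is Player 1's, so cooperation needs β ≥ 9/10.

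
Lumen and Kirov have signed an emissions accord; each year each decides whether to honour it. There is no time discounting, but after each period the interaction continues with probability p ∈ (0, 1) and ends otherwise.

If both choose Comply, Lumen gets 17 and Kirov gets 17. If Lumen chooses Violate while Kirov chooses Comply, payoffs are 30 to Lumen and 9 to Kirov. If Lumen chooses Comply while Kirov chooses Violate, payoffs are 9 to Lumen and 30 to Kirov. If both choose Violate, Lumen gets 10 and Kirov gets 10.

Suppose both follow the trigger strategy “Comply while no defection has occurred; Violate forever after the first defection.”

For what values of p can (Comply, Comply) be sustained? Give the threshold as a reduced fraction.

With no time discounting, the continuation probability p plays the role of the discount factor.
Grim-trigger IC: 17/(1−p) ≥ 30 + 10p/(1−p) ⇒ p ≥ (30−17)/(30−10) = 13/20.

13/20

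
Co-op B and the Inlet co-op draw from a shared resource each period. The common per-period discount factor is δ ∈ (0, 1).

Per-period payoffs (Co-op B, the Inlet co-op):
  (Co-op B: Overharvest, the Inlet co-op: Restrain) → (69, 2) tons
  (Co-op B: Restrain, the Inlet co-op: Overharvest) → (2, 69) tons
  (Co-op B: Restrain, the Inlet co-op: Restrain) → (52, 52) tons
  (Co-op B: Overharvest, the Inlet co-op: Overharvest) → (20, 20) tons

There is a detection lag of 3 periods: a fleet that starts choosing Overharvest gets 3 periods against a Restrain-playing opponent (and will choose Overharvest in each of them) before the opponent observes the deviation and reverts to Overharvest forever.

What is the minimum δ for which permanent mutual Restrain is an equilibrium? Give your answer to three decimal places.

A deviator earns 69 for 3 periods, then 20 forever; cooperating earns 52 forever. Multiplying the IC by (1−δ):
52 ≥ 69(1−δ^3) + 20δ^3, so 49·δ^3 ≥ 17 and δ^3 ≥ 17/49.
δ ≥ (17/49)^(1/3) ≈ 0.703.

0.703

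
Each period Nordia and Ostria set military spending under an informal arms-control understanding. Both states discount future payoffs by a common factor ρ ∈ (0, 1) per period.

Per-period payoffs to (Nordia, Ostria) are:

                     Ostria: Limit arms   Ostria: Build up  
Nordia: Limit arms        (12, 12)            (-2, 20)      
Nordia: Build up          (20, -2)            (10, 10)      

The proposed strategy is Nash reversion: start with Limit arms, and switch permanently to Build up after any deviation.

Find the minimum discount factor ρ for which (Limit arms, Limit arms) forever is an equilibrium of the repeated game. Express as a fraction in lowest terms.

4/5

One-period gain from deviating is 20 − 12 = 8. The loss is 12 − 10 = 2 in every subsequent period, with present value 2·ρ/(1−ρ).
Deviation is unprofitable when 2·ρ/(1−ρ) ≥ 8, i.e. ρ/(1−ρ) ≥ 4.
Equivalently ρ ≥ 8/(8+2) = 4/5.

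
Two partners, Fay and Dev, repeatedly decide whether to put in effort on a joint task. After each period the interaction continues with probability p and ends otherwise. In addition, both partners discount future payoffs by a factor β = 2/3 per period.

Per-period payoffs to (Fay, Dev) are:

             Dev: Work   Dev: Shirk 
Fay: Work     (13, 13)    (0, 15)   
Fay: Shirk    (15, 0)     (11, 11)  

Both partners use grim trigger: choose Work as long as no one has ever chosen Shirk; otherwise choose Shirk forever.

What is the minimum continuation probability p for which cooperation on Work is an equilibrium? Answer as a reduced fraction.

3/4

With continuation probability p and discount β, the effective per-period discount factor is βp.
Grim-trigger IC: βp ≥ (15−13)/(15−11) = 1/2.
So p ≥ (1/2)/(2/3) = 3/4.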